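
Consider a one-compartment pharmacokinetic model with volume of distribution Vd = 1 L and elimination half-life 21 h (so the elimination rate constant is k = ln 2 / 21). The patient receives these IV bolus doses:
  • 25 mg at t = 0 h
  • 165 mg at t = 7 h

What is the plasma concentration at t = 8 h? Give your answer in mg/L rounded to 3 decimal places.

178.841 mg/L

k = ln 2 / 21 = 0.03301 per h
Dose 1 (25 mg at t=0 h): 25·exp(−0.03301·8) = 19.198 mg/L
Dose 2 (165 mg at t=7 h): 165·exp(−0.03301·1) = 159.643 mg/L
C(8) = 19.198 + 159.643 = 178.841 mg/L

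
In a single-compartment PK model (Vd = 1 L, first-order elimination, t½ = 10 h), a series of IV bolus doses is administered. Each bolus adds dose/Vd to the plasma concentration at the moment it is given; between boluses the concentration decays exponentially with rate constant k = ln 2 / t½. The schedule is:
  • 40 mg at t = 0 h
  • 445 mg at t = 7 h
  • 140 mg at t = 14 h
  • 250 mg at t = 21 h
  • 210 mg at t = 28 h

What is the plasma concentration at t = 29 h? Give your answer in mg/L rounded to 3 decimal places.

k = ln 2 / 10 = 0.06931 per h
Dose 1 (40 mg at t=0 h): 40·exp(−0.06931·29) = 5.359 mg/L
Dose 2 (445 mg at t=7 h): 445·exp(−0.06931·22) = 96.849 mg/L
Dose 3 (140 mg at t=14 h): 140·exp(−0.06931·15) = 49.497 mg/L
Dose 4 (250 mg at t=21 h): 250·exp(−0.06931·8) = 143.587 mg/L
Dose 5 (210 mg at t=28 h): 210·exp(−0.06931·1) = 195.937 mg/L
C(29) = 5.359 + 96.849 + 49.497 + 143.587 + 195.937 = 491.229 mg/L

491.229 mg/L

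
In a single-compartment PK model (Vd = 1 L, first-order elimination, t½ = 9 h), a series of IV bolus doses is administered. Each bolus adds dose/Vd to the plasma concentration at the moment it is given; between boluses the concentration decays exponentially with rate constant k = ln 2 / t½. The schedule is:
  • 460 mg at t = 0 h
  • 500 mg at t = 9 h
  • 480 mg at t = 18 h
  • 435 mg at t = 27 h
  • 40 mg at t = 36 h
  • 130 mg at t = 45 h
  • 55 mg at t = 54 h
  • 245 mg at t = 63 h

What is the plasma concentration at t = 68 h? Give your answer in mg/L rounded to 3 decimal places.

247.387 mg/L

k = ln 2 / 9 = 0.07702 per h
Dose 1 (460 mg at t=0 h): 460·exp(−0.07702·68) = 2.445 mg/L
Dose 2 (500 mg at t=9 h): 500·exp(−0.07702·59) = 5.316 mg/L
Dose 3 (480 mg at t=18 h): 480·exp(−0.07702·50) = 10.206 mg/L
Dose 4 (435 mg at t=27 h): 435·exp(−0.07702·41) = 18.498 mg/L
Dose 5 (40 mg at t=36 h): 40·exp(−0.07702·32) = 3.402 mg/L
Dose 6 (130 mg at t=45 h): 130·exp(−0.07702·23) = 22.113 mg/L
Dose 7 (55 mg at t=54 h): 55·exp(−0.07702·14) = 18.711 mg/L
Dose 8 (245 mg at t=63 h): 245·exp(−0.07702·5) = 166.697 mg/L
C(68) = 2.445 + 5.316 + 10.206 + 18.498 + 3.402 + 22.113 + 18.711 + 166.697 = 247.387 mg/L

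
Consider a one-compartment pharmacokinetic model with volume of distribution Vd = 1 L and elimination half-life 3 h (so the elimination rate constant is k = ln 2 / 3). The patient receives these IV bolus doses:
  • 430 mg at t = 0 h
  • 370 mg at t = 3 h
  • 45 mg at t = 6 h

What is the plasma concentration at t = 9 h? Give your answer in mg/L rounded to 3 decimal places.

k = ln 2 / 3 = 0.23105 per h
Dose 1 (430 mg at t=0 h): 430·exp(−0.23105·9) = 53.750 mg/L
Dose 2 (370 mg at t=3 h): 370·exp(−0.23105·6) = 92.500 mg/L
Dose 3 (45 mg at t=6 h): 45·exp(−0.23105·3) = 22.500 mg/L
C(9) = 53.750 + 92.500 + 22.500 = 168.750 mg/L

168.750 mg/L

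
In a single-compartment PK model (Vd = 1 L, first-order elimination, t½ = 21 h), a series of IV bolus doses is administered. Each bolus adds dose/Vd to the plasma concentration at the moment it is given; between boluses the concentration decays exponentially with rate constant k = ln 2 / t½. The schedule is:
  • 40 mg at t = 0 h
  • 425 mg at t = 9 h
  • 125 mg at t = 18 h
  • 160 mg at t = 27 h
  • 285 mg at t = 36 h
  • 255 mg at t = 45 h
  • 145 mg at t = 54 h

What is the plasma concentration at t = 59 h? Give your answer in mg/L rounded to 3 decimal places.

k = ln 2 / 21 = 0.03301 per h
Dose 1 (40 mg at t=0 h): 40·exp(−0.03301·59) = 5.706 mg/L
Dose 2 (425 mg at t=9 h): 425·exp(−0.03301·50) = 81.593 mg/L
Dose 3 (125 mg at t=18 h): 125·exp(−0.03301·41) = 32.299 mg/L
Dose 4 (160 mg at t=27 h): 160·exp(−0.03301·32) = 55.643 mg/L
Dose 5 (285 mg at t=36 h): 285·exp(−0.03301·23) = 133.397 mg/L
Dose 6 (255 mg at t=45 h): 255·exp(−0.03301·14) = 160.640 mg/L
Dose 7 (145 mg at t=54 h): 145·exp(−0.03301·5) = 122.940 mg/L
C(59) = 5.706 + 81.593 + 32.299 + 55.643 + 133.397 + 160.640 + 122.940 = 592.217 mg/L

592.217 mg/L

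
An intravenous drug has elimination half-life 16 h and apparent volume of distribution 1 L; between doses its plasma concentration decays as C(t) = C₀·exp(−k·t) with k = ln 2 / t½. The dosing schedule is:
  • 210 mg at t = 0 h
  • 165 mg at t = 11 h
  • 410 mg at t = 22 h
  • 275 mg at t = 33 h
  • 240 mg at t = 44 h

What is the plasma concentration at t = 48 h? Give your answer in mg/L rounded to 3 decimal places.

537.795 mg/L

k = ln 2 / 16 = 0.04332 per h
Dose 1 (210 mg at t=0 h): 210·exp(−0.04332·48) = 26.250 mg/L
Dose 2 (165 mg at t=11 h): 165·exp(−0.04332·37) = 33.216 mg/L
Dose 3 (410 mg at t=22 h): 410·exp(−0.04332·26) = 132.926 mg/L
Dose 4 (275 mg at t=33 h): 275·exp(−0.04332·15) = 143.588 mg/L
Dose 5 (240 mg at t=44 h): 240·exp(−0.04332·4) = 201.815 mg/L
C(48) = 26.250 + 33.216 + 132.926 + 143.588 + 201.815 = 537.795 mg/L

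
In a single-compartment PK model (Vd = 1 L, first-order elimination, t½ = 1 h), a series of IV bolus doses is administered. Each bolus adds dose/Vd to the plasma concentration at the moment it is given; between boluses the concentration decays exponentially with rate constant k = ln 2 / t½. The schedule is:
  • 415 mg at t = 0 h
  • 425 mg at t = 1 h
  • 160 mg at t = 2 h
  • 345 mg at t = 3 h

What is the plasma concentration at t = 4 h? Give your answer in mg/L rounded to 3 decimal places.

291.562 mg/L

k = ln 2 / 1 = 0.69315 per h
Dose 1 (415 mg at t=0 h): 415·exp(−0.69315·4) = 25.938 mg/L
Dose 2 (425 mg at t=1 h): 425·exp(−0.69315·3) = 53.125 mg/L
Dose 3 (160 mg at t=2 h): 160·exp(−0.69315·2) = 40.000 mg/L
Dose 4 (345 mg at t=3 h): 345·exp(−0.69315·1) = 172.500 mg/L
C(4) = 25.938 + 53.125 + 40.000 + 172.500 = 291.562 mg/L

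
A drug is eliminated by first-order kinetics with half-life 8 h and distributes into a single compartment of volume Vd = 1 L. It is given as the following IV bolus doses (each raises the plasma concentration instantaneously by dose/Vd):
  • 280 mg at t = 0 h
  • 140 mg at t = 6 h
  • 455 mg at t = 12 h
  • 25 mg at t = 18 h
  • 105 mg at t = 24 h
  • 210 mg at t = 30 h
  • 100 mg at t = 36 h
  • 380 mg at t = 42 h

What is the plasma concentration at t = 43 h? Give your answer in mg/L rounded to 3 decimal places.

k = ln 2 / 8 = 0.08664 per h
Dose 1 (280 mg at t=0 h): 280·exp(−0.08664·43) = 6.747 mg/L
Dose 2 (140 mg at t=6 h): 140·exp(−0.08664·37) = 5.674 mg/L
Dose 3 (455 mg at t=12 h): 455·exp(−0.08664·31) = 31.011 mg/L
Dose 4 (25 mg at t=18 h): 25·exp(−0.08664·25) = 2.866 mg/L
Dose 5 (105 mg at t=24 h): 105·exp(−0.08664·19) = 20.242 mg/L
Dose 6 (210 mg at t=30 h): 210·exp(−0.08664·13) = 68.084 mg/L
Dose 7 (100 mg at t=36 h): 100·exp(−0.08664·7) = 54.525 mg/L
Dose 8 (380 mg at t=42 h): 380·exp(−0.08664·1) = 348.462 mg/L
C(43) = 6.747 + 5.674 + 31.011 + 2.866 + 20.242 + 68.084 + 54.525 + 348.462 = 537.610 mg/L

537.610 mg/L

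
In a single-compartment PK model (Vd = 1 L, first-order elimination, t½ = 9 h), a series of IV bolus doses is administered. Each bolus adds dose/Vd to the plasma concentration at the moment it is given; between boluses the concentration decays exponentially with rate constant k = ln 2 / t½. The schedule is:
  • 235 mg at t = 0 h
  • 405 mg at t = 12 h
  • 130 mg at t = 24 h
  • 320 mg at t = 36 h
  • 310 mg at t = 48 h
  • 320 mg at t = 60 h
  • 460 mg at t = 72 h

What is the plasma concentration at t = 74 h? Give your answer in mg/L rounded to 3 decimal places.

569.161 mg/L

k = ln 2 / 9 = 0.07702 per h
Dose 1 (235 mg at t=0 h): 235·exp(−0.07702·74) = 0.787 mg/L
Dose 2 (405 mg at t=12 h): 405·exp(−0.07702·62) = 3.417 mg/L
Dose 3 (130 mg at t=24 h): 130·exp(−0.07702·50) = 2.764 mg/L
Dose 4 (320 mg at t=36 h): 320·exp(−0.07702·38) = 17.145 mg/L
Dose 5 (310 mg at t=48 h): 310·exp(−0.07702·26) = 41.852 mg/L
Dose 6 (320 mg at t=60 h): 320·exp(−0.07702·14) = 108.863 mg/L
Dose 7 (460 mg at t=72 h): 460·exp(−0.07702·2) = 394.332 mg/L
C(74) = 0.787 + 3.417 + 2.764 + 17.145 + 41.852 + 108.863 + 394.332 = 569.161 mg/L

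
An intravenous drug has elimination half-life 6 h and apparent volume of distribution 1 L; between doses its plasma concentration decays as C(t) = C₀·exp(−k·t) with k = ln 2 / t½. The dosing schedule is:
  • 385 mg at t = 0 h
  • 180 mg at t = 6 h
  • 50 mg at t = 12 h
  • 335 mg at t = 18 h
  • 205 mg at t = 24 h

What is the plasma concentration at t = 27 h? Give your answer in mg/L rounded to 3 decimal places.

305.161 mg/L

k = ln 2 / 6 = 0.11552 per h
Dose 1 (385 mg at t=0 h): 385·exp(−0.11552·27) = 17.015 mg/L
Dose 2 (180 mg at t=6 h): 180·exp(−0.11552·21) = 15.910 mg/L
Dose 3 (50 mg at t=12 h): 50·exp(−0.11552·15) = 8.839 mg/L
Dose 4 (335 mg at t=18 h): 335·exp(−0.11552·9) = 118.440 mg/L
Dose 5 (205 mg at t=24 h): 205·exp(−0.11552·3) = 144.957 mg/L
C(27) = 17.015 + 15.910 + 8.839 + 118.440 + 144.957 = 305.161 mg/L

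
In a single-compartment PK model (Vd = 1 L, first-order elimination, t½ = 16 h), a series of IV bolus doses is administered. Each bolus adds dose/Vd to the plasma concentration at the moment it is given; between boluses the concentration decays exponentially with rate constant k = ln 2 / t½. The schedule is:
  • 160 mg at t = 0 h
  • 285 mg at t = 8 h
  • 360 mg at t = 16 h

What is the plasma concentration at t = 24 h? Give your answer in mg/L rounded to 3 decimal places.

453.627 mg/L

k = ln 2 / 16 = 0.04332 per h
Dose 1 (160 mg at t=0 h): 160·exp(−0.04332·24) = 56.569 mg/L
Dose 2 (285 mg at t=8 h): 285·exp(−0.04332·16) = 142.500 mg/L
Dose 3 (360 mg at t=16 h): 360·exp(−0.04332·8) = 254.558 mg/L
C(24) = 56.569 + 142.500 + 254.558 = 453.627 mg/L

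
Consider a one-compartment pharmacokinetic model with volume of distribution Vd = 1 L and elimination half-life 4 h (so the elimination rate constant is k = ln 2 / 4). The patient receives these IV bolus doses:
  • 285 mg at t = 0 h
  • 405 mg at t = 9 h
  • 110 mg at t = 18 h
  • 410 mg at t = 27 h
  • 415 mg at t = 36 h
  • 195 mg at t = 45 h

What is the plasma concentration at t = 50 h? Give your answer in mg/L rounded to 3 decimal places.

127.098 mg/L

k = ln 2 / 4 = 0.17329 per h
Dose 1 (285 mg at t=0 h): 285·exp(−0.17329·50) = 0.049 mg/L
Dose 2 (405 mg at t=9 h): 405·exp(−0.17329·41) = 0.333 mg/L
Dose 3 (110 mg at t=18 h): 110·exp(−0.17329·32) = 0.430 mg/L
Dose 4 (410 mg at t=27 h): 410·exp(−0.17329·23) = 7.618 mg/L
Dose 5 (415 mg at t=36 h): 415·exp(−0.17329·14) = 36.681 mg/L
Dose 6 (195 mg at t=45 h): 195·exp(−0.17329·5) = 81.987 mg/L
C(50) = 0.049 + 0.333 + 0.430 + 7.618 + 36.681 + 81.987 = 127.098 mg/L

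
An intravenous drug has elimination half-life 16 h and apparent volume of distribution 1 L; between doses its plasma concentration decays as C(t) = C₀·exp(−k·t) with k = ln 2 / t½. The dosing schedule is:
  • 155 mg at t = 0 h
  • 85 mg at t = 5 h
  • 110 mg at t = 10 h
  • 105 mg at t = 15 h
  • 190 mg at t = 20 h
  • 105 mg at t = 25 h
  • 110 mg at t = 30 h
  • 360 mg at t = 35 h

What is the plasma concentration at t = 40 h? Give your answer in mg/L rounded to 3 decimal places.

k = ln 2 / 16 = 0.04332 per h
Dose 1 (155 mg at t=0 h): 155·exp(−0.04332·40) = 27.400 mg/L
Dose 2 (85 mg at t=5 h): 85·exp(−0.04332·35) = 18.660 mg/L
Dose 3 (110 mg at t=10 h): 110·exp(−0.04332·30) = 29.989 mg/L
Dose 4 (105 mg at t=15 h): 105·exp(−0.04332·25) = 35.549 mg/L
Dose 5 (190 mg at t=20 h): 190·exp(−0.04332·20) = 79.885 mg/L
Dose 6 (105 mg at t=25 h): 105·exp(−0.04332·15) = 54.824 mg/L
Dose 7 (110 mg at t=30 h): 110·exp(−0.04332·10) = 71.326 mg/L
Dose 8 (360 mg at t=35 h): 360·exp(−0.04332·5) = 289.888 mg/L
C(40) = 27.400 + 18.660 + 29.989 + 35.549 + 79.885 + 54.824 + 71.326 + 289.888 = 607.523 mg/L

607.523 mg/L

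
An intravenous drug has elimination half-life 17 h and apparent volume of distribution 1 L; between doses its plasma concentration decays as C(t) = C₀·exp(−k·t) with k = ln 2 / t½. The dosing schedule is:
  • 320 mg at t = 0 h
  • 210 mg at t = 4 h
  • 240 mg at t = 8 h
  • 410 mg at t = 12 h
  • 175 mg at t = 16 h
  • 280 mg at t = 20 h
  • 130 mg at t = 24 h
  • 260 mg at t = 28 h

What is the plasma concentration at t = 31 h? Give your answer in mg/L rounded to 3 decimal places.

1044.679 mg/L

k = ln 2 / 17 = 0.04077 per h
Dose 1 (320 mg at t=0 h): 320·exp(−0.04077·31) = 90.409 mg/L
Dose 2 (210 mg at t=4 h): 210·exp(−0.04077·27) = 69.841 mg/L
Dose 3 (240 mg at t=8 h): 240·exp(−0.04077·23) = 93.958 mg/L
Dose 4 (410 mg at t=12 h): 410·exp(−0.04077·19) = 188.946 mg/L
Dose 5 (175 mg at t=16 h): 175·exp(−0.04077·15) = 94.934 mg/L
Dose 6 (280 mg at t=20 h): 280·exp(−0.04077·11) = 178.803 mg/L
Dose 7 (130 mg at t=24 h): 130·exp(−0.04077·7) = 97.721 mg/L
Dose 8 (260 mg at t=28 h): 260·exp(−0.04077·3) = 230.065 mg/L
C(31) = 90.409 + 69.841 + 93.958 + 188.946 + 94.934 + 178.803 + 97.721 + 230.065 = 1044.679 mg/L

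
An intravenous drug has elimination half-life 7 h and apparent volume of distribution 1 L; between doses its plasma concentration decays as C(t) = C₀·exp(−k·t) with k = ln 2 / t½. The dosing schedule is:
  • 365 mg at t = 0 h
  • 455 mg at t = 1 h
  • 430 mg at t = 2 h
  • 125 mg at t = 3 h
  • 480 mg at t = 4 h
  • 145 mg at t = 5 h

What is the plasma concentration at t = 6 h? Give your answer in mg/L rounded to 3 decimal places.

k = ln 2 / 7 = 0.09902 per h
Dose 1 (365 mg at t=0 h): 365·exp(−0.09902·6) = 201.496 mg/L
Dose 2 (455 mg at t=1 h): 455·exp(−0.09902·5) = 277.326 mg/L
Dose 3 (430 mg at t=2 h): 430·exp(−0.09902·4) = 289.369 mg/L
Dose 4 (125 mg at t=3 h): 125·exp(−0.09902·3) = 92.875 mg/L
Dose 5 (480 mg at t=4 h): 480·exp(−0.09902·2) = 393.761 mg/L
Dose 6 (145 mg at t=5 h): 145·exp(−0.09902·1) = 131.330 mg/L
C(6) = 201.496 + 277.326 + 289.369 + 92.875 + 393.761 + 131.330 = 1386.156 mg/L

1386.156 mg/L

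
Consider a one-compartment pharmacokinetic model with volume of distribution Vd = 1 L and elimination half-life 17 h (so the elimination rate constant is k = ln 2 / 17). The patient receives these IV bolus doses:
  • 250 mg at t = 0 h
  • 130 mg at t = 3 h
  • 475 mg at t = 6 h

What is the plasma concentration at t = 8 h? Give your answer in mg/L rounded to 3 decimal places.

k = ln 2 / 17 = 0.04077 per h
Dose 1 (250 mg at t=0 h): 250·exp(−0.04077·8) = 180.418 mg/L
Dose 2 (130 mg at t=3 h): 130·exp(−0.04077·5) = 106.024 mg/L
Dose 3 (475 mg at t=6 h): 475·exp(−0.04077·2) = 437.803 mg/L
C(8) = 180.418 + 106.024 + 437.803 = 724.244 mg/L

724.244 mg/L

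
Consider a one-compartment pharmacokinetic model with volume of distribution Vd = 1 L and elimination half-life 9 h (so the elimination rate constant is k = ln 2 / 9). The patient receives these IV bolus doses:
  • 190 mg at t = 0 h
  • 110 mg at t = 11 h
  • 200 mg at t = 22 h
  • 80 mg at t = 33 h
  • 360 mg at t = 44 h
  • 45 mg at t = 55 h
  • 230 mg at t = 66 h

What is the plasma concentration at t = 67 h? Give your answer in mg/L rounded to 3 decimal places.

306.692 mg/L

k = ln 2 / 9 = 0.07702 per h
Dose 1 (190 mg at t=0 h): 190·exp(−0.07702·67) = 1.091 mg/L
Dose 2 (110 mg at t=11 h): 110·exp(−0.07702·56) = 1.473 mg/L
Dose 3 (200 mg at t=22 h): 200·exp(−0.07702·45) = 6.250 mg/L
Dose 4 (80 mg at t=33 h): 80·exp(−0.07702·34) = 5.833 mg/L
Dose 5 (360 mg at t=44 h): 360·exp(−0.07702·23) = 61.236 mg/L
Dose 6 (45 mg at t=55 h): 45·exp(−0.07702·12) = 17.858 mg/L
Dose 7 (230 mg at t=66 h): 230·exp(−0.07702·1) = 212.951 mg/L
C(67) = 1.091 + 1.473 + 6.250 + 5.833 + 61.236 + 17.858 + 212.951 = 306.692 mg/L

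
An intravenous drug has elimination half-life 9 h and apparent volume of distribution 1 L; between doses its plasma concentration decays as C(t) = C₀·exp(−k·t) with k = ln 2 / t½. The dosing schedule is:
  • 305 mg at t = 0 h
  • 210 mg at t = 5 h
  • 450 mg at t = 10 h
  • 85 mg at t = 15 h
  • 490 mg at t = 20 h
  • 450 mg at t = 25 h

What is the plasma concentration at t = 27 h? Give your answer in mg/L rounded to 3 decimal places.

903.504 mg/L

k = ln 2 / 9 = 0.07702 per h
Dose 1 (305 mg at t=0 h): 305·exp(−0.07702·27) = 38.125 mg/L
Dose 2 (210 mg at t=5 h): 210·exp(−0.07702·22) = 38.581 mg/L
Dose 3 (450 mg at t=10 h): 450·exp(−0.07702·17) = 121.507 mg/L
Dose 4 (85 mg at t=15 h): 85·exp(−0.07702·12) = 33.732 mg/L
Dose 5 (490 mg at t=20 h): 490·exp(−0.07702·7) = 285.800 mg/L
Dose 6 (450 mg at t=25 h): 450·exp(−0.07702·2) = 385.760 mg/L
C(27) = 38.125 + 38.581 + 121.507 + 33.732 + 285.800 + 385.760 = 903.504 mg/L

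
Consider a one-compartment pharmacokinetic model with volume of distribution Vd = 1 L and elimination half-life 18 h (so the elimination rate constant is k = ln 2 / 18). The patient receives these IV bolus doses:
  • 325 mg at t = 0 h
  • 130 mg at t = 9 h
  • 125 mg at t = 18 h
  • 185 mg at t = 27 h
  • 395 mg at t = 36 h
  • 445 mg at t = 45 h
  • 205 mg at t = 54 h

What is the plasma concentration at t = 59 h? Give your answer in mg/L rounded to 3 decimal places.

723.754 mg/L

k = ln 2 / 18 = 0.03851 per h
Dose 1 (325 mg at t=0 h): 325·exp(−0.03851·59) = 33.510 mg/L
Dose 2 (130 mg at t=9 h): 130·exp(−0.03851·50) = 18.956 mg/L
Dose 3 (125 mg at t=18 h): 125·exp(−0.03851·41) = 25.777 mg/L
Dose 4 (185 mg at t=27 h): 185·exp(−0.03851·32) = 53.952 mg/L
Dose 5 (395 mg at t=36 h): 395·exp(−0.03851·23) = 162.910 mg/L
Dose 6 (445 mg at t=45 h): 445·exp(−0.03851·14) = 259.553 mg/L
Dose 7 (205 mg at t=54 h): 205·exp(−0.03851·5) = 169.096 mg/L
C(59) = 33.510 + 18.956 + 25.777 + 53.952 + 162.910 + 259.553 + 169.096 = 723.754 mg/L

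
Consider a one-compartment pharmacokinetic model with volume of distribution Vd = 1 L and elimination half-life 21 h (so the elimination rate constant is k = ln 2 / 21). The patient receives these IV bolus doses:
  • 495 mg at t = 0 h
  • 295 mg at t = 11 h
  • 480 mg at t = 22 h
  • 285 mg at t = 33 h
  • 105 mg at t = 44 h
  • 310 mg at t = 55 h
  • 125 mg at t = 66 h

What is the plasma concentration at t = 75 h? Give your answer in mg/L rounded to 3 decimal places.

k = ln 2 / 21 = 0.03301 per h
Dose 1 (495 mg at t=0 h): 495·exp(−0.03301·75) = 41.639 mg/L
Dose 2 (295 mg at t=11 h): 295·exp(−0.03301·64) = 35.678 mg/L
Dose 3 (480 mg at t=22 h): 480·exp(−0.03301·53) = 83.464 mg/L
Dose 4 (285 mg at t=33 h): 285·exp(−0.03301·42) = 71.250 mg/L
Dose 5 (105 mg at t=44 h): 105·exp(−0.03301·31) = 37.741 mg/L
Dose 6 (310 mg at t=55 h): 310·exp(−0.03301·20) = 160.201 mg/L
Dose 7 (125 mg at t=66 h): 125·exp(−0.03301·9) = 92.875 mg/L
C(75) = 41.639 + 35.678 + 83.464 + 71.250 + 37.741 + 160.201 + 92.875 = 522.847 mg/L

522.847 mg/L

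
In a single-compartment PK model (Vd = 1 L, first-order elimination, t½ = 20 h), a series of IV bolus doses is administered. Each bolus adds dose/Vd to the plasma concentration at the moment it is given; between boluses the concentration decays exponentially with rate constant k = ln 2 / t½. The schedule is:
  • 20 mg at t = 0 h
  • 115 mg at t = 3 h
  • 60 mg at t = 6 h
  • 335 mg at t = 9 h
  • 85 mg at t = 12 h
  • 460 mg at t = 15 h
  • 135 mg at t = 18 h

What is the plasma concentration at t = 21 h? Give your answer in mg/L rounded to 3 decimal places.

k = ln 2 / 20 = 0.03466 per h
Dose 1 (20 mg at t=0 h): 20·exp(−0.03466·21) = 9.659 mg/L
Dose 2 (115 mg at t=3 h): 115·exp(−0.03466·18) = 61.627 mg/L
Dose 3 (60 mg at t=6 h): 60·exp(−0.03466·15) = 35.676 mg/L
Dose 4 (335 mg at t=9 h): 335·exp(−0.03466·12) = 221.018 mg/L
Dose 5 (85 mg at t=12 h): 85·exp(−0.03466·9) = 62.224 mg/L
Dose 6 (460 mg at t=15 h): 460·exp(−0.03466·6) = 373.636 mg/L
Dose 7 (135 mg at t=18 h): 135·exp(−0.03466·3) = 121.669 mg/L
C(21) = 9.659 + 61.627 + 35.676 + 221.018 + 62.224 + 373.636 + 121.669 = 885.509 mg/L

885.509 mg/L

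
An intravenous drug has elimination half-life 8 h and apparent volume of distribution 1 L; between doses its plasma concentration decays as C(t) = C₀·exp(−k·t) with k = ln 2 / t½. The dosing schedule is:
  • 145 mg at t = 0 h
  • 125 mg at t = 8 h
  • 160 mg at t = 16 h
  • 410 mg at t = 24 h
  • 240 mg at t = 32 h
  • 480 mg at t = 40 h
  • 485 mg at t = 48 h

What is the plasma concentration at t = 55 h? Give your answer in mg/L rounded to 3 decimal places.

k = ln 2 / 8 = 0.08664 per h
Dose 1 (145 mg at t=0 h): 145·exp(−0.08664·55) = 1.235 mg/L
Dose 2 (125 mg at t=8 h): 125·exp(−0.08664·47) = 2.130 mg/L
Dose 3 (160 mg at t=16 h): 160·exp(−0.08664·39) = 5.453 mg/L
Dose 4 (410 mg at t=24 h): 410·exp(−0.08664·31) = 27.944 mg/L
Dose 5 (240 mg at t=32 h): 240·exp(−0.08664·23) = 32.715 mg/L
Dose 6 (480 mg at t=40 h): 480·exp(−0.08664·15) = 130.861 mg/L
Dose 7 (485 mg at t=48 h): 485·exp(−0.08664·7) = 264.448 mg/L
C(55) = 1.235 + 2.130 + 5.453 + 27.944 + 32.715 + 130.861 + 264.448 = 464.786 mg/L

464.786 mg/L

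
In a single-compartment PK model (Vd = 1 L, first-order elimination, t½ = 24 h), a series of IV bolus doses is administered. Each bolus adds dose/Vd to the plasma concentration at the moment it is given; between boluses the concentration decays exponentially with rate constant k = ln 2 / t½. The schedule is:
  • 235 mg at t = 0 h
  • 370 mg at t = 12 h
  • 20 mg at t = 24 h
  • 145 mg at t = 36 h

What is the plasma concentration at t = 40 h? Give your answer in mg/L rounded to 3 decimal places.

380.616 mg/L

k = ln 2 / 24 = 0.02888 per h
Dose 1 (235 mg at t=0 h): 235·exp(−0.02888·40) = 74.020 mg/L
Dose 2 (370 mg at t=12 h): 370·exp(−0.02888·28) = 164.816 mg/L
Dose 3 (20 mg at t=24 h): 20·exp(−0.02888·16) = 12.599 mg/L
Dose 4 (145 mg at t=36 h): 145·exp(−0.02888·4) = 129.180 mg/L
C(40) = 74.020 + 164.816 + 12.599 + 129.180 = 380.616 mg/L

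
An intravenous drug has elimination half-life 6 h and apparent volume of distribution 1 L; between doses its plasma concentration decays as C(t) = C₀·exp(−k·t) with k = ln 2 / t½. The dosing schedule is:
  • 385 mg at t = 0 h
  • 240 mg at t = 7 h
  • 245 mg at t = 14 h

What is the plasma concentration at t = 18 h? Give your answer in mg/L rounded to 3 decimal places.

k = ln 2 / 6 = 0.11552 per h
Dose 1 (385 mg at t=0 h): 385·exp(−0.11552·18) = 48.125 mg/L
Dose 2 (240 mg at t=7 h): 240·exp(−0.11552·11) = 67.348 mg/L
Dose 3 (245 mg at t=14 h): 245·exp(−0.11552·4) = 154.340 mg/L
C(18) = 48.125 + 67.348 + 154.340 = 269.813 mg/L

269.813 mg/L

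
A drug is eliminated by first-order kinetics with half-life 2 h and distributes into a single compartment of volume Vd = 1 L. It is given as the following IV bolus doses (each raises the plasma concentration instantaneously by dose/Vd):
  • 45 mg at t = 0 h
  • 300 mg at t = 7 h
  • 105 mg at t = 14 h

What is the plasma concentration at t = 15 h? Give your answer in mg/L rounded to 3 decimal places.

93.245 mg/L

k = ln 2 / 2 = 0.34657 per h
Dose 1 (45 mg at t=0 h): 45·exp(−0.34657·15) = 0.249 mg/L
Dose 2 (300 mg at t=7 h): 300·exp(−0.34657·8) = 18.750 mg/L
Dose 3 (105 mg at t=14 h): 105·exp(−0.34657·1) = 74.246 mg/L
C(15) = 0.249 + 18.750 + 74.246 = 93.245 mg/L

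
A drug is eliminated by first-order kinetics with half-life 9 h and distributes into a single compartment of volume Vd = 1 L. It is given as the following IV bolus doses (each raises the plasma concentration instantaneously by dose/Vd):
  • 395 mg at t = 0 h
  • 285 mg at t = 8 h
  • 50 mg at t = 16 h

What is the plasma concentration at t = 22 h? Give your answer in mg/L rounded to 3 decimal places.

k = ln 2 / 9 = 0.07702 per h
Dose 1 (395 mg at t=0 h): 395·exp(−0.07702·22) = 72.568 mg/L
Dose 2 (285 mg at t=8 h): 285·exp(−0.07702·14) = 96.956 mg/L
Dose 3 (50 mg at t=16 h): 50·exp(−0.07702·6) = 31.498 mg/L
C(22) = 72.568 + 96.956 + 31.498 = 201.022 mg/L

201.022 mg/L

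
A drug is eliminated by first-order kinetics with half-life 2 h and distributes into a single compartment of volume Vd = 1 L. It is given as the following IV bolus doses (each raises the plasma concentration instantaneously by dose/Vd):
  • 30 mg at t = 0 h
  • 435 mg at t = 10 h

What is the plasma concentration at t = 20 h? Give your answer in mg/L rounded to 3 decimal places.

k = ln 2 / 2 = 0.34657 per h
Dose 1 (30 mg at t=0 h): 30·exp(−0.34657·20) = 0.029 mg/L
Dose 2 (435 mg at t=10 h): 435·exp(−0.34657·10) = 13.594 mg/L
C(20) = 0.029 + 13.594 = 13.623 mg/L

13.623 mg/L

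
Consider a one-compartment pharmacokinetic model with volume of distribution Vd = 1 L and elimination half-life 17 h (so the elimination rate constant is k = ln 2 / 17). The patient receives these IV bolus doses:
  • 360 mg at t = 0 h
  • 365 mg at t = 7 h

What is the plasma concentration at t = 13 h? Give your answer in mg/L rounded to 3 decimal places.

k = ln 2 / 17 = 0.04077 per h
Dose 1 (360 mg at t=0 h): 360·exp(−0.04077·13) = 211.886 mg/L
Dose 2 (365 mg at t=7 h): 365·exp(−0.04077·6) = 285.790 mg/L
C(13) = 211.886 + 285.790 = 497.676 mg/L

497.676 mg/L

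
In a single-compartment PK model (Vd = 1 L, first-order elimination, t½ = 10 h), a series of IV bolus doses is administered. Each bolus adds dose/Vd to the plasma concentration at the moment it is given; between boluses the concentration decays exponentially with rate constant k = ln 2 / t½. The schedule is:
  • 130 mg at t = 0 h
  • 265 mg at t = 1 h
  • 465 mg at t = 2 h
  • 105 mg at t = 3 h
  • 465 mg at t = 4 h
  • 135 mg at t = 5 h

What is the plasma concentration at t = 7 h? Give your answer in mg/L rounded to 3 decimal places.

1158.461 mg/L

k = ln 2 / 10 = 0.06931 per h
Dose 1 (130 mg at t=0 h): 130·exp(−0.06931·7) = 80.024 mg/L
Dose 2 (265 mg at t=1 h): 265·exp(−0.06931·6) = 174.835 mg/L
Dose 3 (465 mg at t=2 h): 465·exp(−0.06931·5) = 328.805 mg/L
Dose 4 (105 mg at t=3 h): 105·exp(−0.06931·4) = 79.575 mg/L
Dose 5 (465 mg at t=4 h): 465·exp(−0.06931·3) = 377.697 mg/L
Dose 6 (135 mg at t=5 h): 135·exp(−0.06931·2) = 117.524 mg/L
C(7) = 80.024 + 174.835 + 328.805 + 79.575 + 377.697 + 117.524 = 1158.461 mg/L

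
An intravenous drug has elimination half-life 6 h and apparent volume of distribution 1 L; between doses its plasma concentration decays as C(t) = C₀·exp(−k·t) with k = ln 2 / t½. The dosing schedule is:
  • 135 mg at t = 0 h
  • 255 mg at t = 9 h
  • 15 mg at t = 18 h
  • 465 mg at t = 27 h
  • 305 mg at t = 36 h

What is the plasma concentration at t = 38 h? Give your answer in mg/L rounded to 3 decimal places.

k = ln 2 / 6 = 0.11552 per h
Dose 1 (135 mg at t=0 h): 135·exp(−0.11552·38) = 1.674 mg/L
Dose 2 (255 mg at t=9 h): 255·exp(−0.11552·29) = 8.945 mg/L
Dose 3 (15 mg at t=18 h): 15·exp(−0.11552·20) = 1.488 mg/L
Dose 4 (465 mg at t=27 h): 465·exp(−0.11552·11) = 130.486 mg/L
Dose 5 (305 mg at t=36 h): 305·exp(−0.11552·2) = 242.079 mg/L
C(38) = 1.674 + 8.945 + 1.488 + 130.486 + 242.079 = 384.672 mg/L

384.672 mg/L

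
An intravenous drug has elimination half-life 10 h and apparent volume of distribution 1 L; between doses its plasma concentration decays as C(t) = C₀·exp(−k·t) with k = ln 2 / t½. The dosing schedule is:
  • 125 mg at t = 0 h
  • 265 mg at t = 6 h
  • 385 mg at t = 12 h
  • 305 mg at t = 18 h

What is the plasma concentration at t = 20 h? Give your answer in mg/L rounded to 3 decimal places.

618.309 mg/L

k = ln 2 / 10 = 0.06931 per h
Dose 1 (125 mg at t=0 h): 125·exp(−0.06931·20) = 31.250 mg/L
Dose 2 (265 mg at t=6 h): 265·exp(−0.06931·14) = 100.416 mg/L
Dose 3 (385 mg at t=12 h): 385·exp(−0.06931·8) = 221.124 mg/L
Dose 4 (305 mg at t=18 h): 305·exp(−0.06931·2) = 265.518 mg/L
C(20) = 31.250 + 100.416 + 221.124 + 265.518 = 618.309 mg/L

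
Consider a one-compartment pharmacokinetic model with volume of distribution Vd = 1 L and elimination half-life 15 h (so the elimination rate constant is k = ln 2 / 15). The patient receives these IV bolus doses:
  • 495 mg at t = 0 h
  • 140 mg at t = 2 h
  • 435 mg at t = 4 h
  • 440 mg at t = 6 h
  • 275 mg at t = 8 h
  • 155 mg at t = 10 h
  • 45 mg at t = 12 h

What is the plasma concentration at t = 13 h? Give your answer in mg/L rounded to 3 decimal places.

k = ln 2 / 15 = 0.04621 per h
Dose 1 (495 mg at t=0 h): 495·exp(−0.04621·13) = 271.464 mg/L
Dose 2 (140 mg at t=2 h): 140·exp(−0.04621·11) = 84.212 mg/L
Dose 3 (435 mg at t=4 h): 435·exp(−0.04621·9) = 286.993 mg/L
Dose 4 (440 mg at t=6 h): 440·exp(−0.04621·7) = 318.399 mg/L
Dose 5 (275 mg at t=8 h): 275·exp(−0.04621·5) = 218.268 mg/L
Dose 6 (155 mg at t=10 h): 155·exp(−0.04621·3) = 134.935 mg/L
Dose 7 (45 mg at t=12 h): 45·exp(−0.04621·1) = 42.968 mg/L
C(13) = 271.464 + 84.212 + 286.993 + 318.399 + 218.268 + 134.935 + 42.968 = 1357.239 mg/L

1357.239 mg/L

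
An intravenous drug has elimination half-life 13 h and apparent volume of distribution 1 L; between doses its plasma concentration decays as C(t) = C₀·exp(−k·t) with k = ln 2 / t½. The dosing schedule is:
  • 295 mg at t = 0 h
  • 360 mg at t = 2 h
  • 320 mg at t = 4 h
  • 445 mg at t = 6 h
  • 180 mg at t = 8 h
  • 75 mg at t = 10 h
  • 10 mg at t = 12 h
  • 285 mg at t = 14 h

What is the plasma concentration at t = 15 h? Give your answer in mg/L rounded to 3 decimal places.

k = ln 2 / 13 = 0.05332 per h
Dose 1 (295 mg at t=0 h): 295·exp(−0.05332·15) = 132.581 mg/L
Dose 2 (360 mg at t=2 h): 360·exp(−0.05332·13) = 180.000 mg/L
Dose 3 (320 mg at t=4 h): 320·exp(−0.05332·11) = 178.005 mg/L
Dose 4 (445 mg at t=6 h): 445·exp(−0.05332·9) = 275.394 mg/L
Dose 5 (180 mg at t=8 h): 180·exp(−0.05332·7) = 123.931 mg/L
Dose 6 (75 mg at t=10 h): 75·exp(−0.05332·5) = 57.449 mg/L
Dose 7 (10 mg at t=12 h): 10·exp(−0.05332·3) = 8.522 mg/L
Dose 8 (285 mg at t=14 h): 285·exp(−0.05332·1) = 270.202 mg/L
C(15) = 132.581 + 180.000 + 178.005 + 275.394 + 123.931 + 57.449 + 8.522 + 270.202 = 1226.083 mg/L

1226.083 mg/L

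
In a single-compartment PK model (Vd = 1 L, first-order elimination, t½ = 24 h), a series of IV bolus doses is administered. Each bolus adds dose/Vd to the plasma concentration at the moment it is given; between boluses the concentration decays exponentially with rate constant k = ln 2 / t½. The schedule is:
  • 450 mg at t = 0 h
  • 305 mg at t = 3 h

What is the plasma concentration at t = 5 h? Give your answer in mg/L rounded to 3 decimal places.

677.373 mg/L

k = ln 2 / 24 = 0.02888 per h
Dose 1 (450 mg at t=0 h): 450·exp(−0.02888·5) = 389.491 mg/L
Dose 2 (305 mg at t=3 h): 305·exp(−0.02888·2) = 287.882 mg/L
C(5) = 389.491 + 287.882 = 677.373 mg/L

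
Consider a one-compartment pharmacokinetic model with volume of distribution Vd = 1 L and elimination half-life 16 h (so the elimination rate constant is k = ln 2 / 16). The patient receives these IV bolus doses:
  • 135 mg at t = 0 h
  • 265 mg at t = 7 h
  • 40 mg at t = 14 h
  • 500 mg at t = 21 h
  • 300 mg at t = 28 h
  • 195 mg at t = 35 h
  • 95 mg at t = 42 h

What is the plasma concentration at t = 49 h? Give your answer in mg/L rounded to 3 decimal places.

513.810 mg/L

k = ln 2 / 16 = 0.04332 per h
Dose 1 (135 mg at t=0 h): 135·exp(−0.04332·49) = 16.160 mg/L
Dose 2 (265 mg at t=7 h): 265·exp(−0.04332·42) = 42.958 mg/L
Dose 3 (40 mg at t=14 h): 40·exp(−0.04332·35) = 8.781 mg/L
Dose 4 (500 mg at t=21 h): 500·exp(−0.04332·28) = 148.651 mg/L
Dose 5 (300 mg at t=28 h): 300·exp(−0.04332·21) = 120.787 mg/L
Dose 6 (195 mg at t=35 h): 195·exp(−0.04332·14) = 106.325 mg/L
Dose 7 (95 mg at t=42 h): 95·exp(−0.04332·7) = 70.149 mg/L
C(49) = 16.160 + 42.958 + 8.781 + 148.651 + 120.787 + 106.325 + 70.149 = 513.810 mg/L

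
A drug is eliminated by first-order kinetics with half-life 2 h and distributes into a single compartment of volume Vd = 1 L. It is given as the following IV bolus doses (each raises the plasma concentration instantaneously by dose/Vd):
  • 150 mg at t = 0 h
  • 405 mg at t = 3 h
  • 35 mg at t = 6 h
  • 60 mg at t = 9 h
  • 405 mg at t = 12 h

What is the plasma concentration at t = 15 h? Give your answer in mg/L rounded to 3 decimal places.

k = ln 2 / 2 = 0.34657 per h
Dose 1 (150 mg at t=0 h): 150·exp(−0.34657·15) = 0.829 mg/L
Dose 2 (405 mg at t=3 h): 405·exp(−0.34657·12) = 6.328 mg/L
Dose 3 (35 mg at t=6 h): 35·exp(−0.34657·9) = 1.547 mg/L
Dose 4 (60 mg at t=9 h): 60·exp(−0.34657·6) = 7.500 mg/L
Dose 5 (405 mg at t=12 h): 405·exp(−0.34657·3) = 143.189 mg/L
C(15) = 0.829 + 6.328 + 1.547 + 7.500 + 143.189 = 159.393 mg/L

159.393 mg/L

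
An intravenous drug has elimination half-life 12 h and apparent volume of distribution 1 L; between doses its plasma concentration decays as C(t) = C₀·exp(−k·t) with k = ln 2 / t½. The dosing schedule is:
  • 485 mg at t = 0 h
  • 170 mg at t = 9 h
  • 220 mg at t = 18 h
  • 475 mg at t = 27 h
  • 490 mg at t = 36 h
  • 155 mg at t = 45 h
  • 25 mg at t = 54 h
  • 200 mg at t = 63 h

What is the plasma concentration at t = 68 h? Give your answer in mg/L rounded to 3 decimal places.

351.098 mg/L

k = ln 2 / 12 = 0.05776 per h
Dose 1 (485 mg at t=0 h): 485·exp(−0.05776·68) = 9.548 mg/L
Dose 2 (170 mg at t=9 h): 170·exp(−0.05776·59) = 5.628 mg/L
Dose 3 (220 mg at t=18 h): 220·exp(−0.05776·50) = 12.250 mg/L
Dose 4 (475 mg at t=27 h): 475·exp(−0.05776·41) = 44.481 mg/L
Dose 5 (490 mg at t=36 h): 490·exp(−0.05776·32) = 77.170 mg/L
Dose 6 (155 mg at t=45 h): 155·exp(−0.05776·23) = 41.054 mg/L
Dose 7 (25 mg at t=54 h): 25·exp(−0.05776·14) = 11.136 mg/L
Dose 8 (200 mg at t=63 h): 200·exp(−0.05776·5) = 149.831 mg/L
C(68) = 9.548 + 5.628 + 12.250 + 44.481 + 77.170 + 41.054 + 11.136 + 149.831 = 351.098 mg/L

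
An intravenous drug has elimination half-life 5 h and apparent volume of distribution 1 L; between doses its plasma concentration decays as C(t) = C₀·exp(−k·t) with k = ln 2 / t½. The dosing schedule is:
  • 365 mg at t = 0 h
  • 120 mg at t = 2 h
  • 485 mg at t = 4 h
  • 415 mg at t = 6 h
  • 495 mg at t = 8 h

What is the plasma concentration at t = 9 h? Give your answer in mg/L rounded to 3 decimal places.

1097.511 mg/L

k = ln 2 / 5 = 0.13863 per h
Dose 1 (365 mg at t=0 h): 365·exp(−0.13863·9) = 104.819 mg/L
Dose 2 (120 mg at t=2 h): 120·exp(−0.13863·7) = 45.471 mg/L
Dose 3 (485 mg at t=4 h): 485·exp(−0.13863·5) = 242.500 mg/L
Dose 4 (415 mg at t=6 h): 415·exp(−0.13863·3) = 273.798 mg/L
Dose 5 (495 mg at t=8 h): 495·exp(−0.13863·1) = 430.923 mg/L
C(9) = 104.819 + 45.471 + 242.500 + 273.798 + 430.923 = 1097.511 mg/L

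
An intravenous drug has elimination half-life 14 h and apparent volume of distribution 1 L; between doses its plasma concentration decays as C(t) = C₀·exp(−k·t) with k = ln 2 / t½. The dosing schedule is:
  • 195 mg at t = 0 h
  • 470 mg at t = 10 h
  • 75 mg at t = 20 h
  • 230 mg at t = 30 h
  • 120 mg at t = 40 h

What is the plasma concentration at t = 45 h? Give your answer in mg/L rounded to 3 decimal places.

328.978 mg/L

k = ln 2 / 14 = 0.04951 per h
Dose 1 (195 mg at t=0 h): 195·exp(−0.04951·45) = 21.011 mg/L
Dose 2 (470 mg at t=10 h): 470·exp(−0.04951·35) = 83.085 mg/L
Dose 3 (75 mg at t=20 h): 75·exp(−0.04951·25) = 21.752 mg/L
Dose 4 (230 mg at t=30 h): 230·exp(−0.04951·15) = 109.445 mg/L
Dose 5 (120 mg at t=40 h): 120·exp(−0.04951·5) = 93.685 mg/L
C(45) = 21.011 + 83.085 + 21.752 + 109.445 + 93.685 = 328.978 mg/L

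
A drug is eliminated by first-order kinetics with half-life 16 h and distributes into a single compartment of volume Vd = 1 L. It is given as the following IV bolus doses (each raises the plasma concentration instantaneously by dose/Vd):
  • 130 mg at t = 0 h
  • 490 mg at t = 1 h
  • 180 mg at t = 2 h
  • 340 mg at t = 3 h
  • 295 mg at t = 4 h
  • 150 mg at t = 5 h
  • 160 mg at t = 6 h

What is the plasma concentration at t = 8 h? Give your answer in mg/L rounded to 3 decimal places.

1392.833 mg/L

k = ln 2 / 16 = 0.04332 per h
Dose 1 (130 mg at t=0 h): 130·exp(−0.04332·8) = 91.924 mg/L
Dose 2 (490 mg at t=1 h): 490·exp(−0.04332·7) = 361.822 mg/L
Dose 3 (180 mg at t=2 h): 180·exp(−0.04332·6) = 138.799 mg/L
Dose 4 (340 mg at t=3 h): 340·exp(−0.04332·5) = 273.783 mg/L
Dose 5 (295 mg at t=4 h): 295·exp(−0.04332·4) = 248.064 mg/L
Dose 6 (150 mg at t=5 h): 150·exp(−0.04332·3) = 131.719 mg/L
Dose 7 (160 mg at t=6 h): 160·exp(−0.04332·2) = 146.721 mg/L
C(8) = 91.924 + 361.822 + 138.799 + 273.783 + 248.064 + 131.719 + 146.721 = 1392.833 mg/L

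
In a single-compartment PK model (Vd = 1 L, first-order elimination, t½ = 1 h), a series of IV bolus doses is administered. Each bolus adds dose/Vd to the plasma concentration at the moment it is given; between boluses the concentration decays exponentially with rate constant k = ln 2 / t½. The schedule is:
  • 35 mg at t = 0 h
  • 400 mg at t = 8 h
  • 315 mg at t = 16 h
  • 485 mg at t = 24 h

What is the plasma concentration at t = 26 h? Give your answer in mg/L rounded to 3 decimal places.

121.559 mg/L

k = ln 2 / 1 = 0.69315 per h
Dose 1 (35 mg at t=0 h): 35·exp(−0.69315·26) = 0.000 mg/L
Dose 2 (400 mg at t=8 h): 400·exp(−0.69315·18) = 0.002 mg/L
Dose 3 (315 mg at t=16 h): 315·exp(−0.69315·10) = 0.308 mg/L
Dose 4 (485 mg at t=24 h): 485·exp(−0.69315·2) = 121.250 mg/L
C(26) = 0.000 + 0.002 + 0.308 + 121.250 = 121.559 mg/L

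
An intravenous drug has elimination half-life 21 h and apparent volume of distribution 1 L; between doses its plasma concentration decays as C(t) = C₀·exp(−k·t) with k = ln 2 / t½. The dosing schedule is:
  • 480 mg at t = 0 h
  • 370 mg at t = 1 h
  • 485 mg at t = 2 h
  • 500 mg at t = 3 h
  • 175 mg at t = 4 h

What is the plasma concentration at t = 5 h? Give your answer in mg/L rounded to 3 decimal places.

1807.865 mg/L

k = ln 2 / 21 = 0.03301 per h
Dose 1 (480 mg at t=0 h): 480·exp(−0.03301·5) = 406.975 mg/L
Dose 2 (370 mg at t=1 h): 370·exp(−0.03301·4) = 324.237 mg/L
Dose 3 (485 mg at t=2 h): 485·exp(−0.03301·3) = 439.276 mg/L
Dose 4 (500 mg at t=3 h): 500·exp(−0.03301·2) = 468.059 mg/L
Dose 5 (175 mg at t=4 h): 175·exp(−0.03301·1) = 169.318 mg/L
C(5) = 406.975 + 324.237 + 439.276 + 468.059 + 169.318 = 1807.865 mg/L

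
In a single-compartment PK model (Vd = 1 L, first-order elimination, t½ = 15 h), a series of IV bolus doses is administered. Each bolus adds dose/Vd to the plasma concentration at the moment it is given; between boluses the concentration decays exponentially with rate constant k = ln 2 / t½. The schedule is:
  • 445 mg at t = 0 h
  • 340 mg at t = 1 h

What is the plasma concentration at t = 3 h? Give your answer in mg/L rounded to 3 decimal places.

697.381 mg/L

k = ln 2 / 15 = 0.04621 per h
Dose 1 (445 mg at t=0 h): 445·exp(−0.04621·3) = 387.395 mg/L
Dose 2 (340 mg at t=1 h): 340·exp(−0.04621·2) = 309.986 mg/L
C(3) = 387.395 + 309.986 = 697.381 mg/L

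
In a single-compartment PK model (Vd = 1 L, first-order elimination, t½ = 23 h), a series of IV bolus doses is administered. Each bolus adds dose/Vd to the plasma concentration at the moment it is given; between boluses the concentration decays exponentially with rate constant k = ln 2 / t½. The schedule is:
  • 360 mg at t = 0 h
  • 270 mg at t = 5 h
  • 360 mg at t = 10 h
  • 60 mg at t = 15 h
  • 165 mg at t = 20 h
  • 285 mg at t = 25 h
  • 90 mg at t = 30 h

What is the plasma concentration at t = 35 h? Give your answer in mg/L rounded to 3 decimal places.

830.258 mg/L

k = ln 2 / 23 = 0.03014 per h
Dose 1 (360 mg at t=0 h): 360·exp(−0.03014·35) = 125.376 mg/L
Dose 2 (270 mg at t=5 h): 270·exp(−0.03014·30) = 109.324 mg/L
Dose 3 (360 mg at t=10 h): 360·exp(−0.03014·25) = 169.471 mg/L
Dose 4 (60 mg at t=15 h): 60·exp(−0.03014·20) = 32.839 mg/L
Dose 5 (165 mg at t=20 h): 165·exp(−0.03014·15) = 104.993 mg/L
Dose 6 (285 mg at t=25 h): 285·exp(−0.03014·10) = 210.844 mg/L
Dose 7 (90 mg at t=30 h): 90·exp(−0.03014·5) = 77.411 mg/L
C(35) = 125.376 + 109.324 + 169.471 + 32.839 + 104.993 + 210.844 + 77.411 = 830.258 mg/L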